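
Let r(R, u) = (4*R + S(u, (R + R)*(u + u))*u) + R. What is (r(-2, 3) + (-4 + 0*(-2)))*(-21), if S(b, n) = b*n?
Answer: 4830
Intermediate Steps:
r(R, u) = 5*R + 4*R*u³ (r(R, u) = (4*R + (u*((R + R)*(u + u)))*u) + R = (4*R + (u*((2*R)*(2*u)))*u) + R = (4*R + (u*(4*R*u))*u) + R = (4*R + (4*R*u²)*u) + R = (4*R + 4*R*u³) + R = 5*R + 4*R*u³)
(r(-2, 3) + (-4 + 0*(-2)))*(-21) = (-2*(5 + 4*3³) + (-4 + 0*(-2)))*(-21) = (-2*(5 + 4*27) + (-4 + 0))*(-21) = (-2*(5 + 108) - 4)*(-21) = (-2*113 - 4)*(-21) = (-226 - 4)*(-21) = -230*(-21) = 4830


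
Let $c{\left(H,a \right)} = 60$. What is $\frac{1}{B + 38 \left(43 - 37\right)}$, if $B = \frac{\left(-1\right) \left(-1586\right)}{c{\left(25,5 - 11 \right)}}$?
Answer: $\frac{30}{7633} \approx 0.0039303$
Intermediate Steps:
$B = \frac{793}{30}$ ($B = \frac{\left(-1\right) \left(-1586\right)}{60} = 1586 \cdot \frac{1}{60} = \frac{793}{30} \approx 26.433$)
$\frac{1}{B + 38 \left(43 - 37\right)} = \frac{1}{\frac{793}{30} + 38 \left(43 - 37\right)} = \frac{1}{\frac{793}{30} + 38 \cdot 6} = \frac{1}{\frac{793}{30} + 228} = \frac{1}{\frac{7633}{30}} = \frac{30}{7633}$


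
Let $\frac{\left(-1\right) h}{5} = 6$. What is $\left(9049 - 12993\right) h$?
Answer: $118320$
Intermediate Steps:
$h = -30$ ($h = \left(-5\right) 6 = -30$)
$\left(9049 - 12993\right) h = \left(9049 - 12993\right) \left(-30\right) = \left(-3944\right) \left(-30\right) = 118320$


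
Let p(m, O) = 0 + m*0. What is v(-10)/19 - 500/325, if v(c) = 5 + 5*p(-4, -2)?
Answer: -315/247 ≈ -1.2753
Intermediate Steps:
p(m, O) = 0 (p(m, O) = 0 + 0 = 0)
v(c) = 5 (v(c) = 5 + 5*0 = 5 + 0 = 5)
v(-10)/19 - 500/325 = 5/19 - 500/325 = 5*(1/19) - 500*1/325 = 5/19 - 20/13 = -315/247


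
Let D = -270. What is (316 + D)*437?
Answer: 20102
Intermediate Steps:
(316 + D)*437 = (316 - 270)*437 = 46*437 = 20102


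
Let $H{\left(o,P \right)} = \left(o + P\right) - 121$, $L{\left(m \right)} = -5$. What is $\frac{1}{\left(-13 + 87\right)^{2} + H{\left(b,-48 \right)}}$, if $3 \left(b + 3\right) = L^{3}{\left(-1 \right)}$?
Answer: $\frac{3}{15787} \approx 0.00019003$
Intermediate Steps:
$b = - \frac{134}{3}$ ($b = -3 + \frac{\left(-5\right)^{3}}{3} = -3 + \frac{1}{3} \left(-125\right) = -3 - \frac{125}{3} = - \frac{134}{3} \approx -44.667$)
$H{\left(o,P \right)} = -121 + P + o$ ($H{\left(o,P \right)} = \left(P + o\right) - 121 = -121 + P + o$)
$\frac{1}{\left(-13 + 87\right)^{2} + H{\left(b,-48 \right)}} = \frac{1}{\left(-13 + 87\right)^{2} - \frac{641}{3}} = \frac{1}{74^{2} - \frac{641}{3}} = \frac{1}{5476 - \frac{641}{3}} = \frac{1}{\frac{15787}{3}} = \frac{3}{15787}$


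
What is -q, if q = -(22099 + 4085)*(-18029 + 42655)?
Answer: 644807184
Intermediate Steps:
q = -644807184 (q = -26184*24626 = -1*644807184 = -644807184)
-q = -1*(-644807184) = 644807184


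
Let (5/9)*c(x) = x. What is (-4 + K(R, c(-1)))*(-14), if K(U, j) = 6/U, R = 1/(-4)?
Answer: 392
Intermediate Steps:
c(x) = 9*x/5
R = -¼ ≈ -0.25000
(-4 + K(R, c(-1)))*(-14) = (-4 + 6/(-¼))*(-14) = (-4 + 6*(-4))*(-14) = (-4 - 24)*(-14) = -28*(-14) = 392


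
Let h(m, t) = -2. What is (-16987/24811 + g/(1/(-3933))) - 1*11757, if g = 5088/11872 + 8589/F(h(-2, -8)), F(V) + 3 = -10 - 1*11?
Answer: 1936955833087/1389416 ≈ 1.3941e+6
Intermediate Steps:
F(V) = -24 (F(V) = -3 + (-10 - 1*11) = -3 + (-10 - 11) = -3 - 21 = -24)
g = -20017/56 (g = 5088/11872 + 8589/(-24) = 5088*(1/11872) + 8589*(-1/24) = 3/7 - 2863/8 = -20017/56 ≈ -357.45)
(-16987/24811 + g/(1/(-3933))) - 1*11757 = (-16987/24811 - 20017/(56*(1/(-3933)))) - 1*11757 = (-16987*1/24811 - 20017/(56*(-1/3933))) - 11757 = (-16987/24811 - 20017/56*(-3933)) - 11757 = (-16987/24811 + 78726861/56) - 11757 = 1953291196999/1389416 - 11757 = 1936955833087/1389416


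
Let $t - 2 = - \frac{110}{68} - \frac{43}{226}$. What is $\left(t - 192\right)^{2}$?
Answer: $\frac{135764982369}{3690241} \approx 36790.0$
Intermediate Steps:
$t = \frac{369}{1921}$ ($t = 2 - \left(\frac{43}{226} + \frac{55}{34}\right) = 2 - \frac{3473}{1921} = \frac{369}{1921} \approx 0.19209$)
$\left(t - 192\right)^{2} = \left(\frac{369}{1921} - 192\right)^{2} = \left(- \frac{368463}{1921}\right)^{2} = \frac{135764982369}{3690241}$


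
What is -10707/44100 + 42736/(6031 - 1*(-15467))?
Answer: 30638491/17556700 ≈ 1.7451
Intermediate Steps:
-10707/44100 + 42736/(6031 - 1*(-15467)) = -10707*1/44100 + 42736/(6031 + 15467) = -3569/14700 + 42736/21498 = -3569/14700 + 42736*(1/21498) = -3569/14700 + 21368/10749 = 30638491/17556700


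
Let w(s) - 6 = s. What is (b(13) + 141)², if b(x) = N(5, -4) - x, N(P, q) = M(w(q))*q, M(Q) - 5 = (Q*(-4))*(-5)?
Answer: 2704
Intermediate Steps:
w(s) = 6 + s
M(Q) = 5 + 20*Q (M(Q) = 5 + (Q*(-4))*(-5) = 5 - 4*Q*(-5) = 5 + 20*Q)
N(P, q) = q*(125 + 20*q) (N(P, q) = (5 + 20*(6 + q))*q = (5 + (120 + 20*q))*q = (125 + 20*q)*q = q*(125 + 20*q))
b(x) = -180 - x (b(x) = 5*(-4)*(25 + 4*(-4)) - x = 5*(-4)*(25 - 16) - x = 5*(-4)*9 - x = -180 - x)
(b(13) + 141)² = ((-180 - 1*13) + 141)² = ((-180 - 13) + 141)² = (-193 + 141)² = (-52)² = 2704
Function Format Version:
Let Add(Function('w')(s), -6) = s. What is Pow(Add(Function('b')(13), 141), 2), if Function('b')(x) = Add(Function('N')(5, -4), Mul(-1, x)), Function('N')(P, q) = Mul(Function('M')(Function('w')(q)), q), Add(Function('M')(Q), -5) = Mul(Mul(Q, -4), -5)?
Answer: 2704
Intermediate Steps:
Function('w')(s) = Add(6, s)
Function('M')(Q) = Add(5, Mul(20, Q)) (Function('M')(Q) = Add(5, Mul(Mul(Q, -4), -5)) = Add(5, Mul(Mul(-4, Q), -5)) = Add(5, Mul(20, Q)))
Function('N')(P, q) = Mul(q, Add(125, Mul(20, q))) (Function('N')(P, q) = Mul(Add(5, Mul(20, Add(6, q))), q) = Mul(Add(5, Add(120, Mul(20, q))), q) = Mul(Add(125, Mul(20, q)), q) = Mul(q, Add(125, Mul(20, q))))
Function('b')(x) = Add(-180, Mul(-1, x)) (Function('b')(x) = Add(Mul(5, -4, Add(25, Mul(4, -4))), Mul(-1, x)) = Add(Mul(5, -4, Add(25, -16)), Mul(-1, x)) = Add(Mul(5, -4, 9), Mul(-1, x)) = Add(-180, Mul(-1, x)))
Pow(Add(Function('b')(13), 141), 2) = Pow(Add(Add(-180, Mul(-1, 13)), 141), 2) = Pow(Add(Add(-180, -13), 141), 2) = Pow(Add(-193, 141), 2) = Pow(-52, 2) = 2704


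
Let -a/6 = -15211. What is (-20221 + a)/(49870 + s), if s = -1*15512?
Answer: 71045/34358 ≈ 2.0678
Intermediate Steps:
a = 91266 (a = -6*(-15211) = 91266)
s = -15512
(-20221 + a)/(49870 + s) = (-20221 + 91266)/(49870 - 15512) = 71045/34358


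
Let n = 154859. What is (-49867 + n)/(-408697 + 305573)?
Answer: -26248/25781 ≈ -1.0181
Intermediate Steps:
(-49867 + n)/(-408697 + 305573) = (-49867 + 154859)/(-408697 + 305573) = 104992/(-103124) = 104992*(-1/103124) = -26248/25781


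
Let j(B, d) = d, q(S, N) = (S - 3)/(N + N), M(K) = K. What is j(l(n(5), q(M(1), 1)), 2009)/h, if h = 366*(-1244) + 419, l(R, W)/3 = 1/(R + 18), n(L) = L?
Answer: -2009/454885 ≈ -0.0044165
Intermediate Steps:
q(S, N) = (-3 + S)/(2*N) (q(S, N) = (-3 + S)/((2*N)) = (-3 + S)*(1/(2*N)) = (-3 + S)/(2*N))
l(R, W) = 3/(18 + R) (l(R, W) = 3/(R + 18) = 3/(18 + R))
h = -454885 (h = -455304 + 419 = -454885)
j(l(n(5), q(M(1), 1)), 2009)/h = 2009/(-454885) = 2009*(-1/454885) = -2009/454885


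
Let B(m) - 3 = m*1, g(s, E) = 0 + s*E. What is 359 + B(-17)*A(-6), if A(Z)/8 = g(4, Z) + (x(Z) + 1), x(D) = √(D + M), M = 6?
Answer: 2935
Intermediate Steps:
g(s, E) = E*s (g(s, E) = 0 + E*s = E*s)
x(D) = √(6 + D) (x(D) = √(D + 6) = √(6 + D))
B(m) = 3 + m (B(m) = 3 + m*1 = 3 + m)
A(Z) = 8 + 8*√(6 + Z) + 32*Z (A(Z) = 8*(Z*4 + (√(6 + Z) + 1)) = 8*(4*Z + (1 + √(6 + Z))) = 8*(1 + √(6 + Z) + 4*Z) = 8 + 8*√(6 + Z) + 32*Z)
359 + B(-17)*A(-6) = 359 + (3 - 17)*(8 + 8*√(6 - 6) + 32*(-6)) = 359 - 14*(8 + 8*√0 - 192) = 359 - 14*(8 + 8*0 - 192) = 359 - 14*(8 + 0 - 192) = 359 - 14*(-184) = 359 + 2576 = 2935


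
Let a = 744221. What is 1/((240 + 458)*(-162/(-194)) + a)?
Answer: 97/72245975 ≈ 1.3426e-6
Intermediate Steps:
1/((240 + 458)*(-162/(-194)) + a) = 1/((240 + 458)*(-162/(-194)) + 744221) = 1/(698*(-162*(-1/194)) + 744221) = 1/(698*(81/97) + 744221) = 1/(56538/97 + 744221) = 1/(72245975/97) = 97/72245975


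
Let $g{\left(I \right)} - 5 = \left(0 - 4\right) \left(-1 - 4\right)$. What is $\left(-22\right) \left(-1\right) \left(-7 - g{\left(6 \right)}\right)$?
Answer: $-704$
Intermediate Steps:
$g{\left(I \right)} = 25$ ($g{\left(I \right)} = 5 + \left(0 - 4\right) \left(-1 - 4\right) = 5 - -20 = 5 + 20 = 25$)
$\left(-22\right) \left(-1\right) \left(-7 - g{\left(6 \right)}\right) = \left(-22\right) \left(-1\right) \left(-7 - 25\right) = 22 \left(-7 - 25\right) = 22 \left(-32\right) = -704$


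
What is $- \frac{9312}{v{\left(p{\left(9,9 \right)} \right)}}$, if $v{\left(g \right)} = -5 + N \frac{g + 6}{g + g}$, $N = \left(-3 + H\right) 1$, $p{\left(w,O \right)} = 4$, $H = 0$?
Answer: $\frac{37248}{35} \approx 1064.2$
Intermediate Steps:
$N = -3$ ($N = \left(-3 + 0\right) 1 = \left(-3\right) 1 = -3$)
$v{\left(g \right)} = -5 - \frac{3 \left(6 + g\right)}{2 g}$ ($v{\left(g \right)} = -5 - 3 \frac{g + 6}{g + g} = -5 - 3 \frac{6 + g}{2 g} = -5 - \frac{3 \left(6 + g\right)}{2 g}$)
$- \frac{9312}{v{\left(p{\left(9,9 \right)} \right)}} = - \frac{9312}{- \frac{13}{2} - \frac{9}{4}} = - \frac{9312}{- \frac{35}{4}} = \left(-9312\right) \left(- \frac{4}{35}\right) = \frac{37248}{35}$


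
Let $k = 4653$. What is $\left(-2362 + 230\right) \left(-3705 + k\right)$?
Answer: $-2021136$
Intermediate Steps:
$\left(-2362 + 230\right) \left(-3705 + k\right) = \left(-2362 + 230\right) \left(-3705 + 4653\right) = \left(-2132\right) 948 = -2021136$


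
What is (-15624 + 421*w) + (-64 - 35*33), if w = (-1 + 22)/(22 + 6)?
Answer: -66109/4 ≈ -16527.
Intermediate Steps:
w = ¾ (w = 21/28 = 21*(1/28) = ¾ ≈ 0.75000)
(-15624 + 421*w) + (-64 - 35*33) = (-15624 + 421*(¾)) + (-64 - 35*33) = (-15624 + 1263/4) + (-64 - 1155) = -61233/4 - 1219 = -66109/4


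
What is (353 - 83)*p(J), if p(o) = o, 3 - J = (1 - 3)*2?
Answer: 1890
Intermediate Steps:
J = 7 (J = 3 - (1 - 3)*2 = 3 - (-2)*2 = 3 - 1*(-4) = 3 + 4 = 7)
(353 - 83)*p(J) = (353 - 83)*7 = 270*7 = 1890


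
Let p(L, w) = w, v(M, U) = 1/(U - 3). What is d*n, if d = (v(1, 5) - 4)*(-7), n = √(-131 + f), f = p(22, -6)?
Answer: 49*I*√137/2 ≈ 286.77*I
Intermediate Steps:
v(M, U) = 1/(-3 + U)
f = -6
n = I*√137 (n = √(-131 - 6) = √(-137) = I*√137 ≈ 11.705*I)
d = 49/2 (d = (1/(-3 + 5) - 4)*(-7) = (1/2 - 4)*(-7) = (½ - 4)*(-7) = -7/2*(-7) = 49/2 ≈ 24.500)
d*n = 49*(I*√137)/2 = 49*I*√137/2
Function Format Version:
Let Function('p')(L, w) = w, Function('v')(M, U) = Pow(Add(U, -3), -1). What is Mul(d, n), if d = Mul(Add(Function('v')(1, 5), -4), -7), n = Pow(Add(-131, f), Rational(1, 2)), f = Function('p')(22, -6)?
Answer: Mul(Rational(49, 2), I, Pow(137, Rational(1, 2))) ≈ Mul(286.77, I)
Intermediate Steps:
Function('v')(M, U) = Pow(Add(-3, U), -1)
f = -6
n = Mul(I, Pow(137, Rational(1, 2))) (n = Pow(Add(-131, -6), Rational(1, 2)) = Pow(-137, Rational(1, 2)) = Mul(I, Pow(137, Rational(1, 2))) ≈ Mul(11.705, I))
d = Rational(49, 2) (d = Mul(Add(Pow(Add(-3, 5), -1), -4), -7) = Mul(Add(Pow(2, -1), -4), -7) = Mul(Add(Rational(1, 2), -4), -7) = Mul(Rational(-7, 2), -7) = Rational(49, 2) ≈ 24.500)
Mul(d, n) = Mul(Rational(49, 2), Mul(I, Pow(137, Rational(1, 2)))) = Mul(Rational(49, 2), I, Pow(137, Rational(1, 2)))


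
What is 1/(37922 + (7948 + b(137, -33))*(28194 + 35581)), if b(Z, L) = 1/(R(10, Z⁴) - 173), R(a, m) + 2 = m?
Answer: 352275186/178575908677535467 ≈ 1.9727e-9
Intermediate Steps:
R(a, m) = -2 + m
b(Z, L) = 1/(-175 + Z⁴) (b(Z, L) = 1/((-2 + Z⁴) - 173) = 1/(-175 + Z⁴))
1/(37922 + (7948 + b(137, -33))*(28194 + 35581)) = 1/(37922 + (7948 + 1/(-175 + 137⁴))*(28194 + 35581)) = 1/(37922 + (7948 + 1/(-175 + 352275361))*63775) = 1/(37922 + (7948 + 1/352275186)*63775) = 1/(37922 + (2799883178329/352275186)*63775) = 1/(37922 + 178562549697931975/352275186) = 1/(178575908677535467/352275186) = 352275186/178575908677535467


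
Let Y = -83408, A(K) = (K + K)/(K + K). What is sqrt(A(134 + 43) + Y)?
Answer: I*sqrt(83407) ≈ 288.8*I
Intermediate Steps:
A(K) = 1 (A(K) = (2*K)/((2*K)) = (2*K)*(1/(2*K)) = 1)
sqrt(A(134 + 43) + Y) = sqrt(1 - 83408) = sqrt(-83407) = I*sqrt(83407)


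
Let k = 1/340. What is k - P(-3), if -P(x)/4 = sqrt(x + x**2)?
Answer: 1/340 + 4*sqrt(6) ≈ 9.8009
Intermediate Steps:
P(x) = -4*sqrt(x + x**2)
k = 1/340 ≈ 0.0029412
k - P(-3) = 1/340 - (-4)*sqrt(-3*(1 - 3)) = 1/340 - (-4)*sqrt(-3*(-2)) = 1/340 - (-4)*sqrt(6) = 1/340 + 4*sqrt(6)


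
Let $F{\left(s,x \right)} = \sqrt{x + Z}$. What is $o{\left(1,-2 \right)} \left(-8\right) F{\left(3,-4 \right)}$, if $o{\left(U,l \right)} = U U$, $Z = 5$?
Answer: $-8$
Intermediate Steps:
$F{\left(s,x \right)} = \sqrt{5 + x}$ ($F{\left(s,x \right)} = \sqrt{x + 5} = \sqrt{5 + x}$)
$o{\left(U,l \right)} = U^{2}$
$o{\left(1,-2 \right)} \left(-8\right) F{\left(3,-4 \right)} = 1^{2} \left(-8\right) \sqrt{5 - 4} = 1 \left(-8\right) \sqrt{1} = \left(-8\right) 1 = -8$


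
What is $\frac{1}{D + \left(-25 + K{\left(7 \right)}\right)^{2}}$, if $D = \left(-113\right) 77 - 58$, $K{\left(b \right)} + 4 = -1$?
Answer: $- \frac{1}{7859} \approx -0.00012724$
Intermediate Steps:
$K{\left(b \right)} = -5$ ($K{\left(b \right)} = -4 - 1 = -5$)
$D = -8759$ ($D = -8701 - 58 = -8759$)
$\frac{1}{D + \left(-25 + K{\left(7 \right)}\right)^{2}} = \frac{1}{-8759 + \left(-25 - 5\right)^{2}} = \frac{1}{-8759 + \left(-30\right)^{2}} = \frac{1}{-8759 + 900} = \frac{1}{-7859} = - \frac{1}{7859}$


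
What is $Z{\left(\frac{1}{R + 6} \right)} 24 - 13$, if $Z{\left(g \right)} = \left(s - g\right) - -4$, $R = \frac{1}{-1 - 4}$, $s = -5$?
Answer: $- \frac{1193}{29} \approx -41.138$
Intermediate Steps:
$R = - \frac{1}{5}$ ($R = \frac{1}{-5} = - \frac{1}{5} \approx -0.2$)
$Z{\left(g \right)} = -1 - g$ ($Z{\left(g \right)} = \left(-5 - g\right) - -4 = \left(-5 - g\right) + 4 = -1 - g$)
$Z{\left(\frac{1}{R + 6} \right)} 24 - 13 = \left(-1 - \frac{1}{- \frac{1}{5} + 6}\right) 24 - 13 = \left(-1 - \frac{1}{\frac{29}{5}}\right) 24 - 13 = \left(-1 - \frac{5}{29}\right) 24 - 13 = \left(- \frac{34}{29}\right) 24 - 13 = - \frac{816}{29} - 13 = - \frac{1193}{29}$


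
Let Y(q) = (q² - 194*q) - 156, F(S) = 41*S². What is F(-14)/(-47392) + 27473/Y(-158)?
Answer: 53520241/164272520 ≈ 0.32580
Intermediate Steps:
Y(q) = -156 + q² - 194*q
F(-14)/(-47392) + 27473/Y(-158) = (41*(-14)²)/(-47392) + 27473/(-156 + (-158)² - 194*(-158)) = (41*196)*(-1/47392) + 27473/(-156 + 24964 + 30652) = 8036*(-1/47392) + 27473/55460 = -2009/11848 + 27473*(1/55460) = -2009/11848 + 27473/55460 = 53520241/164272520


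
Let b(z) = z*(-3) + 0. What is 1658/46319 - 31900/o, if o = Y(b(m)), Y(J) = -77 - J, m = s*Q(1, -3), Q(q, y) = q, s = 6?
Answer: 1477673922/2732821 ≈ 540.71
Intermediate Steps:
m = 6 (m = 6*1 = 6)
b(z) = -3*z (b(z) = -3*z + 0 = -3*z)
o = -59 (o = -77 - (-3)*6 = -77 - 1*(-18) = -77 + 18 = -59)
1658/46319 - 31900/o = 1658/46319 - 31900/(-59) = 1658*(1/46319) - 31900*(-1/59) = 1658/46319 + 31900/59 = 1477673922/2732821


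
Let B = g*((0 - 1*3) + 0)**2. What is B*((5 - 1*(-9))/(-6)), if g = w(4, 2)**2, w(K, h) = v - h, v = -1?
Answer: -189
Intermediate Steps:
w(K, h) = -1 - h
g = 9 (g = (-1 - 1*2)**2 = (-1 - 2)**2 = (-3)**2 = 9)
B = 81 (B = 9*((0 - 1*3) + 0)**2 = 9*((0 - 3) + 0)**2 = 9*(-3 + 0)**2 = 9*(-3)**2 = 9*9 = 81)
B*((5 - 1*(-9))/(-6)) = 81*((5 - 1*(-9))/(-6)) = 81*((5 + 9)*(-1/6)) = 81*(14*(-1/6)) = 81*(-7/3) = -189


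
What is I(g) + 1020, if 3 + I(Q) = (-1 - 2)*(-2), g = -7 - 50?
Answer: 1023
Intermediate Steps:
g = -57
I(Q) = 3 (I(Q) = -3 + (-1 - 2)*(-2) = -3 - 3*(-2) = -3 + 6 = 3)
I(g) + 1020 = 3 + 1020 = 1023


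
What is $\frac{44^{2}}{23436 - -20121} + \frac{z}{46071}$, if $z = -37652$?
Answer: $- \frac{516938236}{668904849} \approx -0.77281$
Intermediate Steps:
$\frac{44^{2}}{23436 - -20121} + \frac{z}{46071} = \frac{44^{2}}{23436 - -20121} - \frac{37652}{46071} = \frac{1936}{23436 + 20121} - \frac{37652}{46071} = \frac{1936}{43557} - \frac{37652}{46071} = - \frac{516938236}{668904849}$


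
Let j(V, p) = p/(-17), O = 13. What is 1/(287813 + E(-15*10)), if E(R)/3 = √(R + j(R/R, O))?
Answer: 4892821/1408217513540 - 3*I*√43571/1408217513540 ≈ 3.4745e-6 - 4.4468e-10*I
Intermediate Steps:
j(V, p) = -p/17 (j(V, p) = p*(-1/17) = -p/17)
E(R) = 3*√(-13/17 + R) (E(R) = 3*√(R - 1/17*13) = 3*√(R - 13/17) = 3*√(-13/17 + R))
1/(287813 + E(-15*10)) = 1/(287813 + 3*√(-221 + 289*(-15*10))/17) = 1/(287813 + 3*√(-221 + 289*(-150))/17) = 1/(287813 + 3*√(-221 - 43350)/17) = 1/(287813 + 3*√(-43571)/17) = 1/(287813 + 3*(I*√43571)/17) = 1/(287813 + 3*I*√43571/17)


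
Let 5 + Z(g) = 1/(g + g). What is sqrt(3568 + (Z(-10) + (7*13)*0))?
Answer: sqrt(356295)/10 ≈ 59.690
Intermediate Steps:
Z(g) = -5 + 1/(2*g) (Z(g) = -5 + 1/(g + g) = -5 + 1/(2*g))
sqrt(3568 + (Z(-10) + (7*13)*0)) = sqrt(3568 + ((-5 + (1/2)/(-10)) + (7*13)*0)) = sqrt(3568 + ((-5 + (1/2)*(-1/10)) + 91*0)) = sqrt(3568 + ((-5 - 1/20) + 0)) = sqrt(3568 + (-101/20 + 0)) = sqrt(3568 - 101/20) = sqrt(71259/20) = sqrt(356295)/10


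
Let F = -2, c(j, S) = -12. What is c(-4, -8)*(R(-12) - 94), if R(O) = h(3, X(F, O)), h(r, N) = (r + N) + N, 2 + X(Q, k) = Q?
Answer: 1188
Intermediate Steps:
X(Q, k) = -2 + Q
h(r, N) = r + 2*N (h(r, N) = (N + r) + N = r + 2*N)
R(O) = -5 (R(O) = 3 + 2*(-2 - 2) = 3 + 2*(-4) = 3 - 8 = -5)
c(-4, -8)*(R(-12) - 94) = -12*(-5 - 94) = -12*(-99) = 1188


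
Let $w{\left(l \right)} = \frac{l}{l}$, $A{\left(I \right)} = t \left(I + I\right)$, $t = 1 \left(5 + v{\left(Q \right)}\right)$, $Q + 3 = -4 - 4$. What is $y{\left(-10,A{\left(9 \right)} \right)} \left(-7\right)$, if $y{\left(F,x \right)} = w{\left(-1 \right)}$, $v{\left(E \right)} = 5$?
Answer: $-7$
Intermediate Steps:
$Q = -11$ ($Q = -3 - 8 = -11$)
$t = 10$ ($t = 1 \left(5 + 5\right) = 1 \cdot 10 = 10$)
$A{\left(I \right)} = 20 I$ ($A{\left(I \right)} = 10 \left(I + I\right) = 10 \cdot 2 I = 20 I$)
$w{\left(l \right)} = 1$
$y{\left(F,x \right)} = 1$
$y{\left(-10,A{\left(9 \right)} \right)} \left(-7\right) = 1 \left(-7\right) = -7$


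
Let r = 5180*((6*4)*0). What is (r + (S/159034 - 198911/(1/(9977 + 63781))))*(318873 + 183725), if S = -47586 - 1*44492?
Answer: -586338856323331910630/79517 ≈ -7.3738e+15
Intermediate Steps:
S = -92078 (S = -47586 - 44492 = -92078)
r = 0 (r = 5180*(24*0) = 5180*0 = 0)
(r + (S/159034 - 198911/(1/(9977 + 63781))))*(318873 + 183725) = (0 + (-92078/159034 - 198911/(1/(9977 + 63781))))*(318873 + 183725) = (0 + (-92078*1/159034 - 198911/(1/73758)))*502598 = (0 + (-46039/79517 - 198911/1/73758))*502598 = (0 + (-46039/79517 - 198911*73758))*502598 = (0 + (-46039/79517 - 14671277538))*502598 = (0 - 1166615976035185/79517)*502598 = -1166615976035185/79517*502598 = -586338856323331910630/79517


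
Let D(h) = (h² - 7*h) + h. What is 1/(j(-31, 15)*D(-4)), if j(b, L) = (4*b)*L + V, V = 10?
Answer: -1/74000 ≈ -1.3514e-5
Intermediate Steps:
j(b, L) = 10 + 4*L*b (j(b, L) = (4*b)*L + 10 = 4*L*b + 10 = 10 + 4*L*b)
D(h) = h² - 6*h
1/(j(-31, 15)*D(-4)) = 1/((10 + 4*15*(-31))*(-4*(-6 - 4))) = 1/((10 - 1860)*(-4*(-10))) = 1/(-1850*40) = 1/(-74000) = -1/74000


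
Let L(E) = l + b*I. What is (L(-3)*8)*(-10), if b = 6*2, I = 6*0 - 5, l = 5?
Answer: 4400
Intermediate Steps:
I = -5 (I = 0 - 5 = -5)
b = 12
L(E) = -55 (L(E) = 5 + 12*(-5) = 5 - 60 = -55)
(L(-3)*8)*(-10) = -55*8*(-10) = -440*(-10) = 4400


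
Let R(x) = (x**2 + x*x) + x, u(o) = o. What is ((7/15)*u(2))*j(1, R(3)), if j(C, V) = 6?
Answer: 28/5 ≈ 5.6000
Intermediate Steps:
R(x) = x + 2*x**2 (R(x) = (x**2 + x**2) + x = 2*x**2 + x = x + 2*x**2)
((7/15)*u(2))*j(1, R(3)) = ((7/15)*2)*6 = (14/15)*6 = 28/5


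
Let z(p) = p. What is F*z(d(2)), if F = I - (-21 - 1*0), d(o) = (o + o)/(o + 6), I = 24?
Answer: 45/2 ≈ 22.500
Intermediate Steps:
d(o) = 2*o/(6 + o) (d(o) = (2*o)/(6 + o) = 2*o/(6 + o))
F = 45 (F = 24 - (-21 - 1*0) = 24 - (-21 + 0) = 24 - 1*(-21) = 24 + 21 = 45)
F*z(d(2)) = 45*(2*2/(6 + 2)) = 45*(2*2/8) = 45*(2*2*(⅛)) = 45*(½) = 45/2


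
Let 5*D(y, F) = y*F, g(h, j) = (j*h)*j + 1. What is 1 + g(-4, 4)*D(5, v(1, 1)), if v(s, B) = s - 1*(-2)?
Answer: -188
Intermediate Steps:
v(s, B) = 2 + s (v(s, B) = s + 2 = 2 + s)
g(h, j) = 1 + h*j**2 (g(h, j) = (h*j)*j + 1 = h*j**2 + 1 = 1 + h*j**2)
D(y, F) = F*y/5 (D(y, F) = (y*F)/5 = (F*y)/5 = F*y/5)
1 + g(-4, 4)*D(5, v(1, 1)) = 1 + (1 - 4*4**2)*((1/5)*(2 + 1)*5) = 1 + (1 - 4*16)*((1/5)*3*5) = 1 + (1 - 64)*3 = 1 - 63*3 = 1 - 189 = -188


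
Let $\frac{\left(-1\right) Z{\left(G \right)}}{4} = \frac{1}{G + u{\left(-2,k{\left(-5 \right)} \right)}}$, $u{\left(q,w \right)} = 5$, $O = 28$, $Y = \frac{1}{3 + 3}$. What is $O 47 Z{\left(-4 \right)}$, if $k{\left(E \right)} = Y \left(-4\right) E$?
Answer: $-5264$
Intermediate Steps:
$Y = \frac{1}{6} \approx 0.16667$
$k{\left(E \right)} = - \frac{2 E}{3}$ ($k{\left(E \right)} = \frac{1}{6} \left(-4\right) E = - \frac{2 E}{3}$)
$Z{\left(G \right)} = - \frac{4}{5 + G}$ ($Z{\left(G \right)} = - \frac{4}{G + 5} = - \frac{4}{5 + G}$)
$O 47 Z{\left(-4 \right)} = 28 \cdot 47 \left(- \frac{4}{5 - 4}\right) = 1316 \left(- \frac{4}{1}\right) = 1316 \left(\left(-4\right) 1\right) = 1316 \left(-4\right) = -5264$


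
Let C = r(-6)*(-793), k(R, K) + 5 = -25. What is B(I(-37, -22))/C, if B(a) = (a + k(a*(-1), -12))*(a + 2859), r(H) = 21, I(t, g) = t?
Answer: 189074/16653 ≈ 11.354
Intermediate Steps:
k(R, K) = -30 (k(R, K) = -5 - 25 = -30)
B(a) = (-30 + a)*(2859 + a) (B(a) = (a - 30)*(a + 2859) = (-30 + a)*(2859 + a))
C = -16653 (C = 21*(-793) = -16653)
B(I(-37, -22))/C = (-85770 + (-37)² + 2829*(-37))/(-16653) = (-85770 + 1369 - 104673)*(-1/16653) = -189074*(-1/16653) = 189074/16653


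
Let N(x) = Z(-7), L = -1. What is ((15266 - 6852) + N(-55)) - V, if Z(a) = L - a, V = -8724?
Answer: 17144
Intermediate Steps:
Z(a) = -1 - a
N(x) = 6 (N(x) = -1 - 1*(-7) = -1 + 7 = 6)
((15266 - 6852) + N(-55)) - V = ((15266 - 6852) + 6) - 1*(-8724) = (8414 + 6) + 8724 = 8420 + 8724 = 17144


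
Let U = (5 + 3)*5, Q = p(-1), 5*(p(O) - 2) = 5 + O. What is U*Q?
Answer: 112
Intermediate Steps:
p(O) = 3 + O/5 (p(O) = 2 + (5 + O)/5 = 2 + (1 + O/5) = 3 + O/5)
Q = 14/5 (Q = 3 + (⅕)*(-1) = 3 - ⅕ = 14/5 ≈ 2.8000)
U = 40 (U = 8*5 = 40)
U*Q = 40*(14/5) = 112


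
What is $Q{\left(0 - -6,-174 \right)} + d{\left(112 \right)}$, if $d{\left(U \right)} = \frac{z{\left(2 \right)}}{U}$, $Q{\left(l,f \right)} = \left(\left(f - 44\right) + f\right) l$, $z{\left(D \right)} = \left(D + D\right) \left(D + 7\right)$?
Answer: $- \frac{65847}{28} \approx -2351.7$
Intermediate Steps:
$z{\left(D \right)} = 2 D \left(7 + D\right)$
$Q{\left(l,f \right)} = l \left(-44 + 2 f\right)$ ($Q{\left(l,f \right)} = \left(\left(-44 + f\right) + f\right) l = \left(-44 + 2 f\right) l = l \left(-44 + 2 f\right)$)
$d{\left(U \right)} = \frac{36}{U}$ ($d{\left(U \right)} = \frac{2 \cdot 2 \left(7 + 2\right)}{U} = \frac{2 \cdot 2 \cdot 9}{U} = \frac{36}{U}$)
$Q{\left(0 - -6,-174 \right)} + d{\left(112 \right)} = 2 \left(0 - -6\right) \left(-22 - 174\right) + \frac{36}{112} = 2 \left(0 + 6\right) \left(-196\right) + 36 \cdot \frac{1}{112} = 2 \cdot 6 \left(-196\right) + \frac{9}{28} = -2352 + \frac{9}{28} = - \frac{65847}{28}$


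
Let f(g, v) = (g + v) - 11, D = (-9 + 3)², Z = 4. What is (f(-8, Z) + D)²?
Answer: 441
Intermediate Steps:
D = 36 (D = (-6)² = 36)
f(g, v) = -11 + g + v
(f(-8, Z) + D)² = ((-11 - 8 + 4) + 36)² = (-15 + 36)² = 21² = 441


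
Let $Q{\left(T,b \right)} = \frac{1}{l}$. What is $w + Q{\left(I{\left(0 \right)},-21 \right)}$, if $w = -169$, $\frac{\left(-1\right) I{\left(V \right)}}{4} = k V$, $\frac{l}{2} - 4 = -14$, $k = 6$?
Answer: $- \frac{3381}{20} \approx -169.05$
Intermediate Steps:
$l = -20$ ($l = 8 + 2 \left(-14\right) = 8 - 28 = -20$)
$I{\left(V \right)} = - 24 V$ ($I{\left(V \right)} = - 4 \cdot 6 V = - 24 V$)
$Q{\left(T,b \right)} = - \frac{1}{20}$ ($Q{\left(T,b \right)} = \frac{1}{-20} = - \frac{1}{20}$)
$w + Q{\left(I{\left(0 \right)},-21 \right)} = -169 - \frac{1}{20} = - \frac{3381}{20}$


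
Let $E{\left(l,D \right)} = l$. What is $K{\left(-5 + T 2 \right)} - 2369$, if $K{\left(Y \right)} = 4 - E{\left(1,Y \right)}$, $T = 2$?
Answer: $-2366$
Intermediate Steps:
$K{\left(Y \right)} = 3$ ($K{\left(Y \right)} = 4 - 1 = 3$)
$K{\left(-5 + T 2 \right)} - 2369 = 3 - 2369 = -2366$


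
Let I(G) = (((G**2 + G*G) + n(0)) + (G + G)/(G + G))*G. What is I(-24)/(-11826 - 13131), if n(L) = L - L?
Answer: 9224/8319 ≈ 1.1088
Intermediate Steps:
n(L) = 0
I(G) = G*(1 + 2*G**2) (I(G) = (((G**2 + G*G) + 0) + (G + G)/(G + G))*G = (((G**2 + G**2) + 0) + (2*G)/((2*G)))*G = ((2*G**2 + 0) + (2*G)*(1/(2*G)))*G = (2*G**2 + 1)*G = (1 + 2*G**2)*G = G*(1 + 2*G**2))
I(-24)/(-11826 - 13131) = (-24 + 2*(-24)**3)/(-11826 - 13131) = (-24 + 2*(-13824))/(-24957) = (-24 - 27648)*(-1/24957) = -27672*(-1/24957) = 9224/8319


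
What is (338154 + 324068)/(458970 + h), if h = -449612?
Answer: 331111/4679 ≈ 70.765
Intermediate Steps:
(338154 + 324068)/(458970 + h) = (338154 + 324068)/(458970 - 449612) = 662222/9358 = 662222*(1/9358) = 331111/4679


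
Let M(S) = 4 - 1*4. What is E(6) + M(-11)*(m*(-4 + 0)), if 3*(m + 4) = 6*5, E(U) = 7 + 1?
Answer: 8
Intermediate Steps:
E(U) = 8
M(S) = 0 (M(S) = 4 - 4 = 0)
m = 6 (m = -4 + (6*5)/3 = -4 + (⅓)*30 = -4 + 10 = 6)
E(6) + M(-11)*(m*(-4 + 0)) = 8 + 0*(6*(-4 + 0)) = 8 + 0*(6*(-4)) = 8 + 0*(-24) = 8 + 0 = 8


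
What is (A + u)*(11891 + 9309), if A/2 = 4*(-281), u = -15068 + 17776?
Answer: 9752000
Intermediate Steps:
u = 2708
A = -2248 (A = 2*(4*(-281)) = 2*(-1124) = -2248)
(A + u)*(11891 + 9309) = (-2248 + 2708)*(11891 + 9309) = 460*21200 = 9752000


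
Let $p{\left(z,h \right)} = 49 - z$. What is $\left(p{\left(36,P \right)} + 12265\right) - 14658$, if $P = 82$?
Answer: $-2380$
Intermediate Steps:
$\left(p{\left(36,P \right)} + 12265\right) - 14658 = \left(\left(49 - 36\right) + 12265\right) - 14658 = \left(13 + 12265\right) - 14658 = 12278 - 14658 = -2380$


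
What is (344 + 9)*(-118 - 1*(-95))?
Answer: -8119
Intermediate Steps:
(344 + 9)*(-118 - 1*(-95)) = 353*(-118 + 95) = 353*(-23) = -8119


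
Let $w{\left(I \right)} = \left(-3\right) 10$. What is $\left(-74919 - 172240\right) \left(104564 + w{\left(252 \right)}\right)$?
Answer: $-25836518906$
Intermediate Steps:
$w{\left(I \right)} = -30$
$\left(-74919 - 172240\right) \left(104564 + w{\left(252 \right)}\right) = \left(-74919 - 172240\right) \left(104564 - 30\right) = \left(-247159\right) 104534 = -25836518906$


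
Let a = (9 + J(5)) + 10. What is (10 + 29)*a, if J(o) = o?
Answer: 936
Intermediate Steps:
a = 24 (a = (9 + 5) + 10 = 14 + 10 = 24)
(10 + 29)*a = (10 + 29)*24 = 39*24 = 936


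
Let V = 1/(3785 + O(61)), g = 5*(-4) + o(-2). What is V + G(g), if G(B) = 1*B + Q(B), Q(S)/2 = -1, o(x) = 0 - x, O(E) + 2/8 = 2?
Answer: -302936/15147 ≈ -20.000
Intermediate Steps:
O(E) = 7/4 (O(E) = -¼ + 2 = 7/4)
o(x) = -x
Q(S) = -2 (Q(S) = 2*(-1) = -2)
g = -18 (g = 5*(-4) - 1*(-2) = -20 + 2 = -18)
V = 4/15147 (V = 1/(3785 + 7/4) = 1/(15147/4) = 4/15147 ≈ 0.00026408)
G(B) = -2 + B (G(B) = 1*B - 2 = B - 2 = -2 + B)
V + G(g) = 4/15147 + (-2 - 18) = 4/15147 - 20 = -302936/15147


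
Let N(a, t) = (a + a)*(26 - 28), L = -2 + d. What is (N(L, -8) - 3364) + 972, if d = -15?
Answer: -2324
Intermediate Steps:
L = -17 (L = -2 - 15 = -17)
N(a, t) = -4*a (N(a, t) = (2*a)*(-2) = -4*a)
(N(L, -8) - 3364) + 972 = (-4*(-17) - 3364) + 972 = (68 - 3364) + 972 = -3296 + 972 = -2324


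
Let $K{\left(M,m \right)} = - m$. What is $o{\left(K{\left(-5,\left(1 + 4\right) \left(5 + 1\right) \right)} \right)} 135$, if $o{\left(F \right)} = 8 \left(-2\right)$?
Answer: $-2160$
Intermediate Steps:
$o{\left(F \right)} = -16$
$o{\left(K{\left(-5,\left(1 + 4\right) \left(5 + 1\right) \right)} \right)} 135 = \left(-16\right) 135 = -2160$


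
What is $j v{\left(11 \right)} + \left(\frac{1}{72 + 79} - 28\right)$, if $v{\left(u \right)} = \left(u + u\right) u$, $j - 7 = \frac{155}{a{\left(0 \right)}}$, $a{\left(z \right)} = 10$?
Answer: $\frac{817968}{151} \approx 5417.0$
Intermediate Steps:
$j = \frac{45}{2}$ ($j = 7 + \frac{155}{10} = 7 + 155 \cdot \frac{1}{10} = 7 + \frac{31}{2} = \frac{45}{2} \approx 22.5$)
$v{\left(u \right)} = 2 u^{2}$ ($v{\left(u \right)} = 2 u u = 2 u^{2}$)
$j v{\left(11 \right)} + \left(\frac{1}{72 + 79} - 28\right) = \frac{45 \cdot 2 \cdot 11^{2}}{2} + \left(\frac{1}{72 + 79} - 28\right) = \frac{45 \cdot 2 \cdot 121}{2} - \left(28 - \frac{1}{151}\right) = \frac{45}{2} \cdot 242 + \left(\frac{1}{151} - 28\right) = 5445 - \frac{4227}{151} = \frac{817968}{151}$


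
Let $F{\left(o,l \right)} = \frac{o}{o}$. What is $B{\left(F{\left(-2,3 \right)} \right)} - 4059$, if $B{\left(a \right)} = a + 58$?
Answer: $-4000$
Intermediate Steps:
$F{\left(o,l \right)} = 1$
$B{\left(a \right)} = 58 + a$
$B{\left(F{\left(-2,3 \right)} \right)} - 4059 = \left(58 + 1\right) - 4059 = 59 - 4059 = -4000$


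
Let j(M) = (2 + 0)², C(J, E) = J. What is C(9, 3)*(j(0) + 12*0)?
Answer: 36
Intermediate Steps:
j(M) = 4 (j(M) = 2² = 4)
C(9, 3)*(j(0) + 12*0) = 9*(4 + 12*0) = 9*(4 + 0) = 9*4 = 36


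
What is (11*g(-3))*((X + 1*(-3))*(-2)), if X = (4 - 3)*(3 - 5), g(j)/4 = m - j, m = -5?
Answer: -880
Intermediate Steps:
g(j) = -20 - 4*j (g(j) = 4*(-5 - j) = -20 - 4*j)
X = -2 (X = 1*(-2) = -2)
(11*g(-3))*((X + 1*(-3))*(-2)) = (11*(-20 - 4*(-3)))*((-2 + 1*(-3))*(-2)) = (11*(-20 + 12))*((-2 - 3)*(-2)) = (11*(-8))*(-5*(-2)) = -88*10 = -880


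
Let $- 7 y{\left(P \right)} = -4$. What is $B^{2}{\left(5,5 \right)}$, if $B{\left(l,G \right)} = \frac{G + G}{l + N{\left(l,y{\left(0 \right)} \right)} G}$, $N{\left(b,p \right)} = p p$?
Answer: $\frac{9604}{4225} \approx 2.2731$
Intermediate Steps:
$y{\left(P \right)} = \frac{4}{7}$ ($y{\left(P \right)} = \left(- \frac{1}{7}\right) \left(-4\right) = \frac{4}{7}$)
$N{\left(b,p \right)} = p^{2}$
$B{\left(l,G \right)} = \frac{2 G}{l + \frac{16 G}{49}}$ ($B{\left(l,G \right)} = \frac{G + G}{l + \left(\frac{4}{7}\right)^{2} G} = \frac{2 G}{l + \frac{16 G}{49}}$)
$B^{2}{\left(5,5 \right)} = \left(98 \cdot 5 \frac{1}{16 \cdot 5 + 49 \cdot 5}\right)^{2} = \left(98 \cdot 5 \frac{1}{80 + 245}\right)^{2} = \left(98 \cdot 5 \cdot \frac{1}{325}\right)^{2} = \left(\frac{98}{65}\right)^{2} = \frac{9604}{4225}$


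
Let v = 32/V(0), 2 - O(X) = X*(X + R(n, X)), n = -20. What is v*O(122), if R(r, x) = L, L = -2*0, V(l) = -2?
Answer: 238112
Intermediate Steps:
L = 0
R(r, x) = 0
O(X) = 2 - X² (O(X) = 2 - X*(X + 0) = 2 - X*X = 2 - X²)
v = -16 (v = 32/(-2) = 32*(-½) = -16)
v*O(122) = -16*(2 - 1*122²) = -16*(2 - 1*14884) = -16*(2 - 14884) = -16*(-14882) = 238112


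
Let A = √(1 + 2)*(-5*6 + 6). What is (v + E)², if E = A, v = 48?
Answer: 4032 - 2304*√3 ≈ 41.355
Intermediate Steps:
A = -24*√3 (A = √3*(-30 + 6) = √3*(-24) = -24*√3 ≈ -41.569)
E = -24*√3 ≈ -41.569
(v + E)² = (48 - 24*√3)²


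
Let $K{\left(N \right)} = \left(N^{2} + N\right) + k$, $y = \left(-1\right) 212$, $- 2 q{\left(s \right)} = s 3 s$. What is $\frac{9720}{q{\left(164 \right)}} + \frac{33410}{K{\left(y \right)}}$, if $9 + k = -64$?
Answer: $\frac{38075315}{75071779} \approx 0.50718$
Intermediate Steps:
$k = -73$ ($k = -9 - 64 = -73$)
$q{\left(s \right)} = - \frac{3 s^{2}}{2}$ ($q{\left(s \right)} = - \frac{s 3 s}{2} = - \frac{3 s s}{2} = - \frac{3 s^{2}}{2}$)
$y = -212$
$K{\left(N \right)} = -73 + N + N^{2}$ ($K{\left(N \right)} = \left(N^{2} + N\right) - 73 = \left(N + N^{2}\right) - 73 = -73 + N + N^{2}$)
$\frac{9720}{q{\left(164 \right)}} + \frac{33410}{K{\left(y \right)}} = \frac{9720}{\left(- \frac{3}{2}\right) 164^{2}} + \frac{33410}{-73 - 212 + \left(-212\right)^{2}} = \frac{9720}{\left(- \frac{3}{2}\right) 26896} + \frac{33410}{-73 - 212 + 44944} = \frac{9720}{-40344} + \frac{33410}{44659} = 9720 \left(- \frac{1}{40344}\right) + 33410 \cdot \frac{1}{44659} = - \frac{405}{1681} + \frac{33410}{44659} = \frac{38075315}{75071779}$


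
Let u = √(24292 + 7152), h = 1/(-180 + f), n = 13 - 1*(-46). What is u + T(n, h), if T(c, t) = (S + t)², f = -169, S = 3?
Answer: 1094116/121801 + 2*√7861 ≈ 186.31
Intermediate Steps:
n = 59 (n = 13 + 46 = 59)
h = -1/349 (h = 1/(-180 - 169) = 1/(-349) = -1/349 ≈ -0.0028653)
T(c, t) = (3 + t)²
u = 2*√7861 (u = √31444 = 2*√7861 ≈ 177.32)
u + T(n, h) = 2*√7861 + (3 - 1/349)² = 2*√7861 + (1046/349)² = 2*√7861 + 1094116/121801 = 1094116/121801 + 2*√7861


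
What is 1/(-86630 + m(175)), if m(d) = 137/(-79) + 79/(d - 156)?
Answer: -1501/130027992 ≈ -1.1544e-5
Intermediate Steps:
m(d) = -137/79 + 79/(-156 + d) (m(d) = 137*(-1/79) + 79/(-156 + d) = -137/79 + 79/(-156 + d))
1/(-86630 + m(175)) = 1/(-86630 + (27613 - 137*175)/(79*(-156 + 175))) = 1/(-86630 + (1/79)*(27613 - 23975)/19) = 1/(-86630 + (1/79)*(1/19)*3638) = 1/(-86630 + 3638/1501) = 1/(-130027992/1501) = -1501/130027992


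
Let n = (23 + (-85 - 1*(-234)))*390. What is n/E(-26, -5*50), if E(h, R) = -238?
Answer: -33540/119 ≈ -281.85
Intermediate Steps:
n = 67080 (n = (23 + (-85 + 234))*390 = (23 + 149)*390 = 172*390 = 67080)
n/E(-26, -5*50) = 67080/(-238) = 67080*(-1/238) = -33540/119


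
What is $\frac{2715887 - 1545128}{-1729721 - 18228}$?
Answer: $- \frac{1170759}{1747949} \approx -0.66979$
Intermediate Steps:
$\frac{2715887 - 1545128}{-1729721 - 18228} = \frac{1170759}{-1729721 - 18228} = \frac{1170759}{-1747949} = 1170759 \left(- \frac{1}{1747949}\right) = - \frac{1170759}{1747949}$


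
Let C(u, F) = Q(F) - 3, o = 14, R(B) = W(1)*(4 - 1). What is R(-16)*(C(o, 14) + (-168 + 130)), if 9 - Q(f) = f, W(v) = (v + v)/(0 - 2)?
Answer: 138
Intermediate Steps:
W(v) = -v (W(v) = (2*v)/(-2) = (2*v)*(-½) = -v)
Q(f) = 9 - f
R(B) = -3 (R(B) = (-1*1)*(4 - 1) = -1*3 = -3)
C(u, F) = 6 - F (C(u, F) = (9 - F) - 3 = 6 - F)
R(-16)*(C(o, 14) + (-168 + 130)) = -3*((6 - 1*14) + (-168 + 130)) = -3*((6 - 14) - 38) = -3*(-8 - 38) = -3*(-46) = 138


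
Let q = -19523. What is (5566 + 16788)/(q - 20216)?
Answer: -22354/39739 ≈ -0.56252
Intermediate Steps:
(5566 + 16788)/(q - 20216) = (5566 + 16788)/(-19523 - 20216) = 22354/(-39739) = 22354*(-1/39739) = -22354/39739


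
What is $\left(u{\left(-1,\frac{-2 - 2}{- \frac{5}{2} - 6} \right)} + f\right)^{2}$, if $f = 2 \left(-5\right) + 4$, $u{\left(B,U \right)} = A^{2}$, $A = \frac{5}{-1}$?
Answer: $361$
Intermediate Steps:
$A = -5$ ($A = 5 \left(-1\right) = -5$)
$u{\left(B,U \right)} = 25$ ($u{\left(B,U \right)} = \left(-5\right)^{2} = 25$)
$f = -6$ ($f = -10 + 4 = -6$)
$\left(u{\left(-1,\frac{-2 - 2}{- \frac{5}{2} - 6} \right)} + f\right)^{2} = \left(25 - 6\right)^{2} = 19^{2} = 361$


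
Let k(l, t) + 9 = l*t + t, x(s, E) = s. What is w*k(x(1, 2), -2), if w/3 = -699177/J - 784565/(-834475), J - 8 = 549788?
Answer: 91257017001/7058323340 ≈ 12.929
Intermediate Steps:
J = 549796 (J = 8 + 549788 = 549796)
k(l, t) = -9 + t + l*t (k(l, t) = -9 + (l*t + t) = -9 + (t + l*t) = -9 + t + l*t)
w = -91257017001/91758203420 (w = 3*(-699177/549796 - 784565/(-834475)) = 3*(-699177*1/549796 - 784565*(-1/834475)) = 3*(-699177/549796 + 156913/166895) = 3*(-30419005667/91758203420) = -91257017001/91758203420 ≈ -0.99454)
w*k(x(1, 2), -2) = -91257017001*(-9 - 2 + 1*(-2))/91758203420 = -91257017001*(-9 - 2 - 2)/91758203420 = -91257017001/91758203420*(-13) = 91257017001/7058323340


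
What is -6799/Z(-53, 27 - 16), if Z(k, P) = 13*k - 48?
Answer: 6799/737 ≈ 9.2252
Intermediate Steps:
Z(k, P) = -48 + 13*k
-6799/Z(-53, 27 - 16) = -6799/(-48 + 13*(-53)) = -6799/(-48 - 689) = -6799/(-737) = -6799*(-1/737) = 6799/737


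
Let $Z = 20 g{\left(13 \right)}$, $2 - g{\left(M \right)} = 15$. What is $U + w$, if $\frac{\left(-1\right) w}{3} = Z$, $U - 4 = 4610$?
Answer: $5394$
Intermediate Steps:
$U = 4614$ ($U = 4 + 4610 = 4614$)
$g{\left(M \right)} = -13$ ($g{\left(M \right)} = 2 - 15 = -13$)
$Z = -260$ ($Z = 20 \left(-13\right) = -260$)
$w = 780$ ($w = \left(-3\right) \left(-260\right) = 780$)
$U + w = 4614 + 780 = 5394$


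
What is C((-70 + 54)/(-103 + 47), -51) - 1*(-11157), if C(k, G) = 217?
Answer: 11374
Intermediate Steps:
C((-70 + 54)/(-103 + 47), -51) - 1*(-11157) = 217 - 1*(-11157) = 217 + 11157 = 11374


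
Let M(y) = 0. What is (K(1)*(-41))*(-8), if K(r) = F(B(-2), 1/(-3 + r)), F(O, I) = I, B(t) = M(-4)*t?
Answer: -164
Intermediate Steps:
B(t) = 0 (B(t) = 0*t = 0)
K(r) = 1/(-3 + r)
(K(1)*(-41))*(-8) = (-41/(-3 + 1))*(-8) = (-41/(-2))*(-8) = -½*(-41)*(-8) = (41/2)*(-8) = -164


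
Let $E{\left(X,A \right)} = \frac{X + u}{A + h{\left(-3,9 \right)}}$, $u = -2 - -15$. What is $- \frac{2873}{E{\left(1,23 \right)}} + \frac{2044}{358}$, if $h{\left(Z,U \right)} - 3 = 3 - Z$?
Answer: $- \frac{8221118}{1253} \approx -6561.1$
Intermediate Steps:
$h{\left(Z,U \right)} = 6 - Z$ ($h{\left(Z,U \right)} = 3 - \left(-3 + Z\right) = 6 - Z$)
$u = 13$ ($u = -2 + 15 = 13$)
$E{\left(X,A \right)} = \frac{13 + X}{9 + A}$ ($E{\left(X,A \right)} = \frac{X + 13}{A + \left(6 - -3\right)} = \frac{13 + X}{A + \left(6 + 3\right)} = \frac{13 + X}{A + 9} = \frac{13 + X}{9 + A}$)
$- \frac{2873}{E{\left(1,23 \right)}} + \frac{2044}{358} = - \frac{2873}{\frac{1}{9 + 23} \left(13 + 1\right)} + \frac{2044}{358} = - \frac{2873}{\frac{1}{32} \cdot 14} + 2044 \cdot \frac{1}{358} = - \frac{2873}{\frac{1}{32} \cdot 14} + \frac{1022}{179} = - \frac{2873}{\frac{7}{16}} + \frac{1022}{179} = \left(-2873\right) \frac{16}{7} + \frac{1022}{179} = - \frac{45968}{7} + \frac{1022}{179} = - \frac{8221118}{1253}$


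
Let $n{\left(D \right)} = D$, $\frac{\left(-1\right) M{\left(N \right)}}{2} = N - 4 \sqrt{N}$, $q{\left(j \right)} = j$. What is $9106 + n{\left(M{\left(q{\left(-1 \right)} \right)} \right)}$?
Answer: $9108 + 8 i \approx 9108.0 + 8.0 i$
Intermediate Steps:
$M{\left(N \right)} = - 2 N + 8 \sqrt{N}$ ($M{\left(N \right)} = - 2 \left(N - 4 \sqrt{N}\right) = - 2 N + 8 \sqrt{N}$)
$9106 + n{\left(M{\left(q{\left(-1 \right)} \right)} \right)} = 9106 + \left(\left(-2\right) \left(-1\right) + 8 \sqrt{-1}\right) = 9106 + \left(2 + 8 i\right) = 9108 + 8 i$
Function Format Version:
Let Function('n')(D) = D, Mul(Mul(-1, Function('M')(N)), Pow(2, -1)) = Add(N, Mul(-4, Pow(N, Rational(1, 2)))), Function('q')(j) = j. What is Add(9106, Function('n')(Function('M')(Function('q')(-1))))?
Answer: Add(9108, Mul(8, I)) ≈ Add(9108.0, Mul(8.0000, I))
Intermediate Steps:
Function('M')(N) = Add(Mul(-2, N), Mul(8, Pow(N, Rational(1, 2)))) (Function('M')(N) = Mul(-2, Add(N, Mul(-4, Pow(N, Rational(1, 2))))) = Add(Mul(-2, N), Mul(8, Pow(N, Rational(1, 2)))))
Add(9106, Function('n')(Function('M')(Function('q')(-1)))) = Add(9106, Add(Mul(-2, -1), Mul(8, Pow(-1, Rational(1, 2))))) = Add(9106, Add(2, Mul(8, I))) = Add(9108, Mul(8, I))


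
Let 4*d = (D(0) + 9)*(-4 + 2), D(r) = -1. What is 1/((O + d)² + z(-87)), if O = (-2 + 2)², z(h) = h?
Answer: -1/71 ≈ -0.014085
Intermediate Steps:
O = 0 (O = 0² = 0)
d = -4 (d = ((-1 + 9)*(-4 + 2))/4 = (8*(-2))/4 = (¼)*(-16) = -4)
1/((O + d)² + z(-87)) = 1/((0 - 4)² - 87) = 1/((-4)² - 87) = 1/(16 - 87) = 1/(-71) = -1/71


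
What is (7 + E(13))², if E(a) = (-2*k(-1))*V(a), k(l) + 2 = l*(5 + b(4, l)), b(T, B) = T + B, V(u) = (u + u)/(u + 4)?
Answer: 408321/289 ≈ 1412.9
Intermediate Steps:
V(u) = 2*u/(4 + u) (V(u) = (2*u)/(4 + u) = 2*u/(4 + u))
b(T, B) = B + T
k(l) = -2 + l*(9 + l) (k(l) = -2 + l*(5 + (l + 4)) = -2 + l*(5 + (4 + l)) = -2 + l*(9 + l))
E(a) = 40*a/(4 + a) (E(a) = (-2*(-2 + (-1)² + 9*(-1)))*(2*a/(4 + a)) = (-2*(-2 + 1 - 9))*(2*a/(4 + a)) = (-2*(-10))*(2*a/(4 + a)) = 20*(2*a/(4 + a)) = 40*a/(4 + a))
(7 + E(13))² = (7 + 40*13/(4 + 13))² = (7 + 40*13/17)² = (7 + 40*13*(1/17))² = (7 + 520/17)² = (639/17)² = 408321/289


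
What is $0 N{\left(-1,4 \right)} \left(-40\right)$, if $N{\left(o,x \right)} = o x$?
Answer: $0$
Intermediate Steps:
$0 N{\left(-1,4 \right)} \left(-40\right) = 0 \left(\left(-1\right) 4\right) \left(-40\right) = 0 \left(-4\right) \left(-40\right) = 0 \left(-40\right) = 0$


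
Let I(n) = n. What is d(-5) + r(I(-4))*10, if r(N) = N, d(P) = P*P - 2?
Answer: -17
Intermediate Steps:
d(P) = -2 + P² (d(P) = P² - 2 = -2 + P²)
d(-5) + r(I(-4))*10 = (-2 + (-5)²) - 4*10 = (-2 + 25) - 40 = 23 - 40 = -17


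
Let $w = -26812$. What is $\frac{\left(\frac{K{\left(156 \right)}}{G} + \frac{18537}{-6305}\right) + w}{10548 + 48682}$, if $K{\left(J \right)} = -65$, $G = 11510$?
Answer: $- \frac{389195071459}{859670735300} \approx -0.45273$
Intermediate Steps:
$\frac{\left(\frac{K{\left(156 \right)}}{G} + \frac{18537}{-6305}\right) + w}{10548 + 48682} = \frac{\left(- \frac{65}{11510} + \frac{18537}{-6305}\right) - 26812}{10548 + 48682} = \frac{\left(\left(-65\right) \frac{1}{11510} + 18537 \left(- \frac{1}{6305}\right)\right) - 26812}{59230} = \left(\left(- \frac{13}{2302} - \frac{18537}{6305}\right) - 26812\right) \frac{1}{59230} = \left(- \frac{42754139}{14514110} - 26812\right) \frac{1}{59230} = \left(- \frac{389195071459}{14514110}\right) \frac{1}{59230} = - \frac{389195071459}{859670735300}$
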